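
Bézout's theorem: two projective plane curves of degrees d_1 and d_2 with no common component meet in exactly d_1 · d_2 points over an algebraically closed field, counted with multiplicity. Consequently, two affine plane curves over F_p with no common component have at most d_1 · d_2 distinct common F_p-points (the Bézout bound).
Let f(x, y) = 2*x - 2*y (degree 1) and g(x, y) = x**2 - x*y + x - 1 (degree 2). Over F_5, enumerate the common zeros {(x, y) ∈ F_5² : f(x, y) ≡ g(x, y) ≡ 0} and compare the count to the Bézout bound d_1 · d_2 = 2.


Common zeros: {(1, 1)}; count = 1; Bézout bound = 2.

deg(f) = 1, deg(g) = 2, so Bézout bound = 2.
Scan x ∈ F_5. For each x, list the y ∈ F_5 with f(x, y) ≡ 0 and those with g(x, y) ≡ 0 (mod 5); the common zeros in that column are the intersection.
  x = 0: f ≡ 0 at y ∈ {0}; g ≡ 0 at y ∈ ∅; common: ∅.
  x = 1: f ≡ 0 at y ∈ {1}; g ≡ 0 at y ∈ {1}; common: {1}.
  x = 2: f ≡ 0 at y ∈ {2}; g ≡ 0 at y ∈ {0}; common: ∅.
  x = 3: f ≡ 0 at y ∈ {3}; g ≡ 0 at y ∈ {2}; common: ∅.
  x = 4: f ≡ 0 at y ∈ {4}; g ≡ 0 at y ∈ {1}; common: ∅.
Collecting: common zeros = {(1, 1)}, so the count is 1.
Comparison with the Bézout bound: 1 ≤ 2 = deg(f)·deg(g), as expected for curves with no common component (the affine F_5-count falls short of the bound because intersections may lie at infinity, over extension fields, or carry multiplicity).


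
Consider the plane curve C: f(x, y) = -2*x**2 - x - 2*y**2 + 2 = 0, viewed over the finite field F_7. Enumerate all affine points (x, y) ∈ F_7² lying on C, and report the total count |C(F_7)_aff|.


Affine F_7-points: {(0, 1), (0, 6), (3, 1), (3, 6), (4, 2), (4, 5), (6, 2), (6, 5)}; count = 8.

For each of the 49 pairs (x, y) ∈ F_7², evaluate f(x, y) mod 7. Record the zeros.
  x = 0: [0↦2, 1↦0, 2↦1, 3↦5, 4↦5, 5↦1, 6↦0]  zeros at y ∈ {1, 6}
  x = 1: [0↦6, 1↦4, 2↦5, 3↦2, 4↦2, 5↦5, 6↦4]  zeros at y ∈ ∅
  x = 2: [0↦6, 1↦4, 2↦5, 3↦2, 4↦2, 5↦5, 6↦4]  zeros at y ∈ ∅
  x = 3: [0↦2, 1↦0, 2↦1, 3↦5, 4↦5, 5↦1, 6↦0]  zeros at y ∈ {1, 6}
  x = 4: [0↦1, 1↦6, 2↦0, 3↦4, 4↦4, 5↦0, 6↦6]  zeros at y ∈ {2, 5}
  x = 5: [0↦3, 1↦1, 2↦2, 3↦6, 4↦6, 5↦2, 6↦1]  zeros at y ∈ ∅
  x = 6: [0↦1, 1↦6, 2↦0, 3↦4, 4↦4, 5↦0, 6↦6]  zeros at y ∈ {2, 5}
Collecting zeros: affine points = {(0, 1), (0, 6), (3, 1), (3, 6), (4, 2), (4, 5), (6, 2), (6, 5)}.
Total count |C(F_7)_aff| = 8.


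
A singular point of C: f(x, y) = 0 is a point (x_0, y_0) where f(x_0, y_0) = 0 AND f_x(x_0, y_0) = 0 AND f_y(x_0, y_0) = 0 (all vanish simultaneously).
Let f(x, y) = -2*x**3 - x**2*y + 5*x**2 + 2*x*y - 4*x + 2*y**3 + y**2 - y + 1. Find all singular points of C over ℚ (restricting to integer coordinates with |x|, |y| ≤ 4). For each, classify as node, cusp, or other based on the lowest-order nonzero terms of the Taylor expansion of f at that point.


Singular points: {(1, 0)}; classification: node.

Compute partial derivatives:
  f_x = -6*x**2 - 2*x*y + 10*x + 2*y - 4.
  f_y = -x**2 + 2*x + 6*y**2 + 2*y - 1.
Scan x_0 ∈ {−4, ..., 4}. For each x_0, f_y(x_0, y) is a polynomial in y; find its integer roots y ∈ {−4, ..., 4}, then test f_x and f at those candidates.
  x = -4: f_y(-4, y) = 6*y**2 + 2*y - 25; no integer root y with |y| ≤ 4.
  x = -3: f_y(-3, y) = 6*y**2 + 2*y - 16; no integer root y with |y| ≤ 4.
  x = -2: f_y(-2, y) = 6*y**2 + 2*y - 9; no integer root y with |y| ≤ 4.
  x = -1: f_y(-1, y) = 6*y**2 + 2*y - 4; vanishes at y ∈ {-1}. (-1, -1): f_x = -24 ≠ 0.
  x = 0: f_y(0, y) = 6*y**2 + 2*y - 1; no integer root y with |y| ≤ 4.
  x = 1: f_y(1, y) = 6*y**2 + 2*y; vanishes at y ∈ {0}. (1, 0): f_x = 0, f = 0 — SINGULAR.
  x = 2: f_y(2, y) = 6*y**2 + 2*y - 1; no integer root y with |y| ≤ 4.
  x = 3: f_y(3, y) = 6*y**2 + 2*y - 4; vanishes at y ∈ {-1}. (3, -1): f_x = -24 ≠ 0.
  x = 4: f_y(4, y) = 6*y**2 + 2*y - 9; no integer root y with |y| ≤ 4.
Only singular point on the grid: (1, 0).
Classify: substitute x = 1 + u, y = 0 + v and expand: f = -2*u**3 - u**2*v - u**2 + 2*v**3 + v**2.
No constant or linear terms (consistent with a singular point). Quadratic part: -u**2 + v**2. Cubic part: -2*u**3 - u**2*v + 2*v**3.
The quadratic part v**2 - u**2 = (v − u)(v + u) splits into two distinct linear factors, so there are two distinct tangent lines y − 0 = ±(x − 1) — this is a node (ordinary double point).
Classification: node.


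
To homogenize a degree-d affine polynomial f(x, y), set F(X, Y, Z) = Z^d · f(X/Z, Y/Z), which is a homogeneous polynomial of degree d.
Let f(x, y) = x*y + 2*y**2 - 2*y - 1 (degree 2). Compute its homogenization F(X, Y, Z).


F(X, Y, Z) = X*Y + 2*Y**2 - 2*Y*Z - Z**2

deg(f) = 2.
Substitute x = X/Z, y = Y/Z into f, then multiply by Z^2.
  monomial 1·x^1·y^1 ↦ 1·X^1·Y^1·Z^0.
  monomial 2·x^0·y^2 ↦ 2·X^0·Y^2·Z^0.
  monomial -2·x^0·y^1 ↦ -2·X^0·Y^1·Z^1.
  monomial -1·x^0·y^0 ↦ -1·X^0·Y^0·Z^2.
Collecting: F(X, Y, Z) = X*Y + 2*Y**2 - 2*Y*Z - Z**2.


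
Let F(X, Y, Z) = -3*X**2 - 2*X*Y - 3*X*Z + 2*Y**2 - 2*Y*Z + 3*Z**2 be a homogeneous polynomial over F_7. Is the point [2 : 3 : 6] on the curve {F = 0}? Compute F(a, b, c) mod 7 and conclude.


F(2,3,6) ≡ 2 (mod 7); P is NOT on the curve.

Evaluate F(2, 3, 6) term-by-term (mod 7).
  -3*X**2 ↦ -3·4·1·1 = -12
  -2*X*Y ↦ -2·2·3·1 = -12
  -3*X*Z ↦ -3·2·1·6 = -36
  2*Y**2 ↦ 2·1·9·1 = 18
  -2*Y*Z ↦ -2·1·3·6 = -36
  3*Z**2 ↦ 3·1·1·36 = 108
Sum: F(2, 3, 6) = (-12) + (-12) + (-36) + (18) + (-36) + (108) = 30.
Reducing mod 7: 30 ≡ 2 (mod 7).
Since F(a, b, c) ≡ 2 ≠ 0 (mod 7), P does NOT lie on the curve.


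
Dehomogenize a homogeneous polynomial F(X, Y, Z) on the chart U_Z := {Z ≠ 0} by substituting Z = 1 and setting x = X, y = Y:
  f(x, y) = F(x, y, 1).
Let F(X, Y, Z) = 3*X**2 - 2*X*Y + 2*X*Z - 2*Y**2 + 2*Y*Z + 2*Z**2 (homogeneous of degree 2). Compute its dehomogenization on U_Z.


f(x, y) = 3*x**2 - 2*x*y + 2*x - 2*y**2 + 2*y + 2

On U_Z we set Z = 1. Each monomial c·X^i·Y^j·Z^k in F becomes c·x^i·y^j·1^k = c·x^i·y^j.
Substituting Z = 1: F(X, Y, 1) = 3*x**2 - 2*x*y + 2*x - 2*y**2 + 2*y + 2.
Note: deg(f) ≤ deg(F) = 2; strict inequality happens when F is divisible by Z (lost terms).


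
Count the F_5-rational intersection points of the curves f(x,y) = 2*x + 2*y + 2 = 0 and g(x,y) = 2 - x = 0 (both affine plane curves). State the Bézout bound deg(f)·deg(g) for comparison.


Common zeros: {(2, 2)}; count = 1; Bézout bound = 1.

deg(f) = 1, deg(g) = 1, so Bézout bound = 1.
Scan x ∈ F_5. For each x, list the y ∈ F_5 with f(x, y) ≡ 0 and those with g(x, y) ≡ 0 (mod 5); the common zeros in that column are the intersection.
  x = 0: f ≡ 0 at y ∈ {4}; g ≡ 0 at y ∈ ∅; common: ∅.
  x = 1: f ≡ 0 at y ∈ {3}; g ≡ 0 at y ∈ ∅; common: ∅.
  x = 2: f ≡ 0 at y ∈ {2}; g ≡ 0 at y ∈ {0, 1, 2, 3, 4}; common: {2}.
  x = 3: f ≡ 0 at y ∈ {1}; g ≡ 0 at y ∈ ∅; common: ∅.
  x = 4: f ≡ 0 at y ∈ {0}; g ≡ 0 at y ∈ ∅; common: ∅.
Collecting: common zeros = {(2, 2)}, so the count is 1.
Comparison with the Bézout bound: 1 ≤ 1 = deg(f)·deg(g), as expected for curves with no common component (the bound is attained).


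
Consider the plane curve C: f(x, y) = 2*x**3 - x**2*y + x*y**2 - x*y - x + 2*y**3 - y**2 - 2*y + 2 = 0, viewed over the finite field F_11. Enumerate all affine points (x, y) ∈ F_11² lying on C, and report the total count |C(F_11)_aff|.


Affine F_11-points: {(0, 8), (1, 2), (2, 1), (2, 3), (3, 6), (4, 2), (4, 5), (4, 8), (6, 5), (7, 2), (8, 3), (8, 7), (9, 5)}; count = 13.

For each of the 121 pairs (x, y) ∈ F_11², evaluate f(x, y) mod 11. Record the zeros.
  x = 0: [0↦2, 1↦1, 2↦10, 3↦8, 4↦7, 5↦8, 6↦1, 7↦9, 8↦0, 9↦8, 10↦1]  zeros at y ∈ {8}
  x = 1: [0↦3, 1↦1, 2↦0, 3↦1, 4↦5, 5↦2, 6↦4, 7↦1, 8↦5, 9↦6, 10↦5]  zeros at y ∈ {2}
  x = 2: [0↦5, 1↦0, 2↦9, 3↦0, 4↦7, 5↦9, 6↦7, 7↦2, 8↦6, 9↦9, 10↦1]  zeros at y ∈ {1, 3}
  x = 3: [0↦9, 1↦10, 2↦5, 3↦6, 4↦3, 5↦8, 6↦0, 7↦2, 8↦4, 9↦7, 10↦1]  zeros at y ∈ {6}
  x = 4: [0↦5, 1↦10, 2↦0, 3↦9, 4↦5, 5↦0, 6↦6, 7↦2, 8↦0, 9↦1, 10↦6]  zeros at y ∈ {2, 5, 8}
  x = 5: [0↦5, 1↦1, 2↦6, 3↦10, 4↦3, 5↦8, 6↦4, 7↦3, 8↦6, 9↦3, 10↦6]  zeros at y ∈ ∅
  x = 6: [0↦10, 1↦6, 2↦2, 3↦10, 4↦9, 5↦0, 6↦6, 7↦6, 8↦1, 9↦3, 10↦2]  zeros at y ∈ {5}
  x = 7: [0↦10, 1↦4, 2↦0, 3↦10, 4↦2, 5↦10, 6↦2, 7↦1, 8↦8, 9↦2, 10↦6]  zeros at y ∈ {2}
  x = 8: [0↦6, 1↦7, 2↦1, 3↦0, 4↦5, 5↦6, 6↦4, 7↦0, 8↦6, 9↦1, 10↦8]  zeros at y ∈ {3, 7}
  x = 9: [0↦10, 1↦5, 2↦6, 3↦3, 4↦8, 5↦0, 6↦2, 7↦4, 8↦7, 9↦1, 10↦9]  zeros at y ∈ {5}
  x = 10: [0↦1, 1↦10, 2↦5, 3↦9, 4↦1, 5↦4, 6↦8, 7↦3, 8↦1, 9↦3, 10↦10]  zeros at y ∈ ∅
Collecting zeros: affine points = {(0, 8), (1, 2), (2, 1), (2, 3), (3, 6), (4, 2), (4, 5), (4, 8), (6, 5), (7, 2), (8, 3), (8, 7), (9, 5)}.
Total count |C(F_11)_aff| = 13.


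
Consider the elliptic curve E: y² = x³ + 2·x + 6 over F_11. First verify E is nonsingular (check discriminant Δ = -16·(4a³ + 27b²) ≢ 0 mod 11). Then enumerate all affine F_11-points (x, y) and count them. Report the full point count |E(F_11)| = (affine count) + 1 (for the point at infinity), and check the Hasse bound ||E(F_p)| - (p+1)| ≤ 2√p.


Affine points = {(1, 3), (1, 8), (4, 1), (4, 10), (5, 3), (5, 8), (6, 5), (6, 6), (7, 0), (9, 4), (9, 7), (10, 5), (10, 6)}; affine count = 13; |E(F_11)| = 14.

Discriminant check: Δ ∝ 4a³ + 27b² = 4·2³ + 27·6² = 4·8 + 27·36 ≡ 3 (mod 11). Nonzero ⇒ E is nonsingular.
For each x ∈ F_11, compute rhs = x³ + 2·x + 6 mod 11, then count y ∈ F_11 with y² ≡ rhs.
  x = 0: rhs = 6, matching y values: none (0 points).
  x = 1: rhs = 9, matching y values: 3, 8 (2 points).
  x = 2: rhs = 7, matching y values: none (0 points).
  x = 3: rhs = 6, matching y values: none (0 points).
  x = 4: rhs = 1, matching y values: 1, 10 (2 points).
  x = 5: rhs = 9, matching y values: 3, 8 (2 points).
  x = 6: rhs = 3, matching y values: 5, 6 (2 points).
  x = 7: rhs = 0, matching y values: 0 (1 points).
  x = 8: rhs = 6, matching y values: none (0 points).
  x = 9: rhs = 5, matching y values: 4, 7 (2 points).
  x = 10: rhs = 3, matching y values: 5, 6 (2 points).
Total affine count: 13.
Full point count |E(F_11)| = 13 + 1 = 14.
Hasse bound: |14 − (11+1)| = |2| = 2 ≤ 2√11 ≈ 6.6332 ✓.


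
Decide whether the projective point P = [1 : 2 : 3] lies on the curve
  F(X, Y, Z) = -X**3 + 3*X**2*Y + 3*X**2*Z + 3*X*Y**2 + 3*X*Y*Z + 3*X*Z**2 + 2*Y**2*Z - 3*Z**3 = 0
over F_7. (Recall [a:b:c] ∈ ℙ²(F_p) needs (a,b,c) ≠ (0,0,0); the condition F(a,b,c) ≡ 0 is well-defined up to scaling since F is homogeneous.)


F(1,2,3) ≡ 0 (mod 7); P is on the curve.

Evaluate F(1, 2, 3) term-by-term (mod 7).
  -X**3 ↦ -1·1·1·1 = -1
  3*X**2*Y ↦ 3·1·2·1 = 6
  3*X**2*Z ↦ 3·1·1·3 = 9
  3*X*Y**2 ↦ 3·1·4·1 = 12
  3*X*Y*Z ↦ 3·1·2·3 = 18
  3*X*Z**2 ↦ 3·1·1·9 = 27
  2*Y**2*Z ↦ 2·1·4·3 = 24
  -3*Z**3 ↦ -3·1·1·27 = -81
Sum: F(1, 2, 3) = (-1) + (6) + (9) + (12) + (18) + (27) + (24) + (-81) = 14.
Reducing mod 7: 14 ≡ 0 (mod 7).
Since F(a, b, c) ≡ 0 (mod 7), P lies on the curve.


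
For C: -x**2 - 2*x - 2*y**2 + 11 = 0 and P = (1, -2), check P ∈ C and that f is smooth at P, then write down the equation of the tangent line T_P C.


Tangent line at P: -4*x + 8*y + 20 = 0.

Step 1: f(1, -2) = 0, so P lies on C.
Step 2: partial derivatives
  f_x(x, y) = -2*x - 2, f_y(x, y) = -4*y.
  f_x(P) = -4, f_y(P) = 8 (gradient nonzero, so P is smooth).
Step 3: tangent line at P: -4·(x − 1) + 8·(y − -2) = 0.
Expanding: -4*x + 8*y + 20 = 0.


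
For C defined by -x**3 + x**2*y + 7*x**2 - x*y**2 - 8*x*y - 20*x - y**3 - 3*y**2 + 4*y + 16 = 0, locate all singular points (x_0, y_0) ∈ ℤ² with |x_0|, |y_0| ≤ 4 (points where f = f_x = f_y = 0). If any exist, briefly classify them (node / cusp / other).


Singular points: {(2, -2)}; classification: node.

Compute partial derivatives:
  f_x = -3*x**2 + 2*x*y + 14*x - y**2 - 8*y - 20.
  f_y = x**2 - 2*x*y - 8*x - 3*y**2 - 6*y + 4.
Scan x_0 ∈ {−4, ..., 4}. For each x_0, f_y(x_0, y) is a polynomial in y; find its integer roots y ∈ {−4, ..., 4}, then test f_x and f at those candidates.
  x = -4: f_y(-4, y) = -3*y**2 + 2*y + 52; no integer root y with |y| ≤ 4.
  x = -3: f_y(-3, y) = 37 - 3*y**2; no integer root y with |y| ≤ 4.
  x = -2: f_y(-2, y) = -3*y**2 - 2*y + 24; no integer root y with |y| ≤ 4.
  x = -1: f_y(-1, y) = -3*y**2 - 4*y + 13; no integer root y with |y| ≤ 4.
  x = 0: f_y(0, y) = -3*y**2 - 6*y + 4; no integer root y with |y| ≤ 4.
  x = 1: f_y(1, y) = -3*y**2 - 8*y - 3; no integer root y with |y| ≤ 4.
  x = 2: f_y(2, y) = -3*y**2 - 10*y - 8; vanishes at y ∈ {-2}. (2, -2): f_x = 0, f = 0 — SINGULAR.
  x = 3: f_y(3, y) = -3*y**2 - 12*y - 11; no integer root y with |y| ≤ 4.
  x = 4: f_y(4, y) = -3*y**2 - 14*y - 12; no integer root y with |y| ≤ 4.
Only singular point on the grid: (2, -2).
Classify: substitute x = 2 + u, y = -2 + v and expand: f = -u**3 + u**2*v - u**2 - u*v**2 - v**3 + v**2.
No constant or linear terms (consistent with a singular point). Quadratic part: -u**2 + v**2. Cubic part: -u**3 + u**2*v - u*v**2 - v**3.
The quadratic part v**2 - u**2 = (v − u)(v + u) splits into two distinct linear factors, so there are two distinct tangent lines y − -2 = ±(x − 2) — this is a node (ordinary double point).
Classification: node.


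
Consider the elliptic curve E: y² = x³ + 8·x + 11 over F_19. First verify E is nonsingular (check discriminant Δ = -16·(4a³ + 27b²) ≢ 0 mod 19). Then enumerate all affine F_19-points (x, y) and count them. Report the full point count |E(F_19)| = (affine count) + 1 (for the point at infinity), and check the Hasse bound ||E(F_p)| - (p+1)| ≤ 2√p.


Affine points = {(0, 7), (0, 12), (1, 1), (1, 18), (2, 4), (2, 15), (3, 9), (3, 10), (5, 9), (5, 10), (6, 3), (6, 16), (7, 7), (7, 12), (8, 6), (8, 13), (11, 9), (11, 10), (12, 7), (12, 12), (14, 6), (14, 13), (16, 6), (16, 13), (17, 5), (17, 14)}; affine count = 26; |E(F_19)| = 27.

Discriminant check: Δ ∝ 4a³ + 27b² = 4·8³ + 27·11² = 4·512 + 27·121 ≡ 14 (mod 19). Nonzero ⇒ E is nonsingular.
For each x ∈ F_19, compute rhs = x³ + 8·x + 11 mod 19, then count y ∈ F_19 with y² ≡ rhs.
  x = 0: rhs = 11, matching y values: 7, 12 (2 points).
  x = 1: rhs = 1, matching y values: 1, 18 (2 points).
  x = 2: rhs = 16, matching y values: 4, 15 (2 points).
  x = 3: rhs = 5, matching y values: 9, 10 (2 points).
  x = 4: rhs = 12, matching y values: none (0 points).
  x = 5: rhs = 5, matching y values: 9, 10 (2 points).
  x = 6: rhs = 9, matching y values: 3, 16 (2 points).
  x = 7: rhs = 11, matching y values: 7, 12 (2 points).
  x = 8: rhs = 17, matching y values: 6, 13 (2 points).
  x = 9: rhs = 14, matching y values: none (0 points).
  x = 10: rhs = 8, matching y values: none (0 points).
  x = 11: rhs = 5, matching y values: 9, 10 (2 points).
  x = 12: rhs = 11, matching y values: 7, 12 (2 points).
  x = 13: rhs = 13, matching y values: none (0 points).
  x = 14: rhs = 17, matching y values: 6, 13 (2 points).
  x = 15: rhs = 10, matching y values: none (0 points).
  x = 16: rhs = 17, matching y values: 6, 13 (2 points).
  x = 17: rhs = 6, matching y values: 5, 14 (2 points).
  x = 18: rhs = 2, matching y values: none (0 points).
Total affine count: 26.
Full point count |E(F_19)| = 26 + 1 = 27.
Hasse bound: |27 − (19+1)| = |7| = 7 ≤ 2√19 ≈ 8.7178 ✓.


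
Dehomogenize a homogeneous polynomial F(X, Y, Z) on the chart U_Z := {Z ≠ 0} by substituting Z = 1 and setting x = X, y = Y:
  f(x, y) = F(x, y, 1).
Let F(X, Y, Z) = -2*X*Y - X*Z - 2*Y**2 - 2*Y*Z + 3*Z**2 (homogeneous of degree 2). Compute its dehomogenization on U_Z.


f(x, y) = -2*x*y - x - 2*y**2 - 2*y + 3

On U_Z we set Z = 1. Each monomial c·X^i·Y^j·Z^k in F becomes c·x^i·y^j·1^k = c·x^i·y^j.
Substituting Z = 1: F(X, Y, 1) = -2*x*y - x - 2*y**2 - 2*y + 3.
Note: deg(f) ≤ deg(F) = 2; strict inequality happens when F is divisible by Z (lost terms).


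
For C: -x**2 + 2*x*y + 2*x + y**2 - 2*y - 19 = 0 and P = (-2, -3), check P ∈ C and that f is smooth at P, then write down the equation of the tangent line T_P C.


Tangent line at P: -12*y - 36 = 0.

Step 1: f(-2, -3) = 0, so P lies on C.
Step 2: partial derivatives
  f_x(x, y) = -2*x + 2*y + 2, f_y(x, y) = 2*x + 2*y - 2.
  f_x(P) = 0, f_y(P) = -12 (gradient nonzero, so P is smooth).
Step 3: tangent line at P: 0·(x − -2) + -12·(y − -3) = 0.
Expanding: -12*y - 36 = 0.


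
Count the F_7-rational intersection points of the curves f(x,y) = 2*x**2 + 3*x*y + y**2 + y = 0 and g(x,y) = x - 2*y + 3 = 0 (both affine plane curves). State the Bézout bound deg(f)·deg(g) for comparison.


Common zeros: {(1, 2)}; count = 1; Bézout bound = 2.

deg(f) = 2, deg(g) = 1, so Bézout bound = 2.
Scan x ∈ F_7. For each x, list the y ∈ F_7 with f(x, y) ≡ 0 and those with g(x, y) ≡ 0 (mod 7); the common zeros in that column are the intersection.
  x = 0: f ≡ 0 at y ∈ {0, 6}; g ≡ 0 at y ∈ {5}; common: ∅.
  x = 1: f ≡ 0 at y ∈ {1, 2}; g ≡ 0 at y ∈ {2}; common: {2}.
  x = 2: f ≡ 0 at y ∈ ∅; g ≡ 0 at y ∈ {6}; common: ∅.
  x = 3: f ≡ 0 at y ∈ {2}; g ≡ 0 at y ∈ {3}; common: ∅.
  x = 4: f ≡ 0 at y ∈ ∅; g ≡ 0 at y ∈ {0}; common: ∅.
  x = 5: f ≡ 0 at y ∈ {6}; g ≡ 0 at y ∈ {4}; common: ∅.
  x = 6: f ≡ 0 at y ∈ ∅; g ≡ 0 at y ∈ {1}; common: ∅.
Collecting: common zeros = {(1, 2)}, so the count is 1.
Comparison with the Bézout bound: 1 ≤ 2 = deg(f)·deg(g), as expected for curves with no common component (the affine F_7-count falls short of the bound because intersections may lie at infinity, over extension fields, or carry multiplicity).


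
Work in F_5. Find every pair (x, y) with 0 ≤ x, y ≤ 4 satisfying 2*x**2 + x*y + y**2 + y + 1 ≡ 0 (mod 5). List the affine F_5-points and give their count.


Affine F_5-points: {(3, 3)}; count = 1.

For each of the 25 pairs (x, y) ∈ F_5², evaluate f(x, y) mod 5. Record the zeros.
  x = 0: [0↦1, 1↦3, 2↦2, 3↦3, 4↦1]  zeros at y ∈ ∅
  x = 1: [0↦3, 1↦1, 2↦1, 3↦3, 4↦2]  zeros at y ∈ ∅
  x = 2: [0↦4, 1↦3, 2↦4, 3↦2, 4↦2]  zeros at y ∈ ∅
  x = 3: [0↦4, 1↦4, 2↦1, 3↦0, 4↦1]  zeros at y ∈ {3}
  x = 4: [0↦3, 1↦4, 2↦2, 3↦2, 4↦4]  zeros at y ∈ ∅
Collecting zeros: affine points = {(3, 3)}.
Total count |C(F_5)_aff| = 1.


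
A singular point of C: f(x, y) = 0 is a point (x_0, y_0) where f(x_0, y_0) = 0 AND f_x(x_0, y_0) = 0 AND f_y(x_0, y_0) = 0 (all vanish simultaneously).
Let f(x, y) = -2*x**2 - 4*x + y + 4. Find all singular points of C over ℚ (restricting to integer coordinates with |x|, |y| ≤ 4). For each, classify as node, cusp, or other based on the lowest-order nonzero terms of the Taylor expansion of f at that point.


No singular points in the scanned grid; C is smooth there.

Compute partial derivatives:
  f_x = -4*x - 4.
  f_y = 1.
f_y = 1 is a nonzero constant, so f_y never vanishes: no point (x, y) can satisfy f = f_x = f_y = 0. In particular no (x, y) ∈ {−4, ..., 4}² is singular; the curve is smooth.


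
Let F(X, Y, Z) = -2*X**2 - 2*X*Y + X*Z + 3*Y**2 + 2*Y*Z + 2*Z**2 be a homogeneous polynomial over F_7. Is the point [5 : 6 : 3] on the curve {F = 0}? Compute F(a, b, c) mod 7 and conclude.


F(5,6,3) ≡ 4 (mod 7); P is NOT on the curve.

Evaluate F(5, 6, 3) term-by-term (mod 7).
  -2*X**2 ↦ -2·25·1·1 = -50
  -2*X*Y ↦ -2·5·6·1 = -60
  X*Z ↦ 1·5·1·3 = 15
  3*Y**2 ↦ 3·1·36·1 = 108
  2*Y*Z ↦ 2·1·6·3 = 36
  2*Z**2 ↦ 2·1·1·9 = 18
Sum: F(5, 6, 3) = (-50) + (-60) + (15) + (108) + (36) + (18) = 67.
Reducing mod 7: 67 ≡ 4 (mod 7).
Since F(a, b, c) ≡ 4 ≠ 0 (mod 7), P does NOT lie on the curve.


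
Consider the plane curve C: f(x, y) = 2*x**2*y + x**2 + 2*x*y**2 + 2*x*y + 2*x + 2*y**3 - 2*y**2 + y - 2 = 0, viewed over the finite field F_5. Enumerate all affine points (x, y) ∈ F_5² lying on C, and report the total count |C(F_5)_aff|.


Affine F_5-points: {(1, 3), (3, 2), (3, 4), (4, 4)}; count = 4.

For each of the 25 pairs (x, y) ∈ F_5², evaluate f(x, y) mod 5. Record the zeros.
  x = 0: [0↦3, 1↦4, 2↦3, 3↦2, 4↦3]  zeros at y ∈ ∅
  x = 1: [0↦1, 1↦3, 2↦2, 3↦0, 4↦4]  zeros at y ∈ {3}
  x = 2: [0↦1, 1↦3, 2↦1, 3↦2, 4↦3]  zeros at y ∈ ∅
  x = 3: [0↦3, 1↦4, 2↦0, 3↦3, 4↦0]  zeros at y ∈ {2, 4}
  x = 4: [0↦2, 1↦1, 2↦4, 3↦3, 4↦0]  zeros at y ∈ {4}
Collecting zeros: affine points = {(1, 3), (3, 2), (3, 4), (4, 4)}.
Total count |C(F_5)_aff| = 4.


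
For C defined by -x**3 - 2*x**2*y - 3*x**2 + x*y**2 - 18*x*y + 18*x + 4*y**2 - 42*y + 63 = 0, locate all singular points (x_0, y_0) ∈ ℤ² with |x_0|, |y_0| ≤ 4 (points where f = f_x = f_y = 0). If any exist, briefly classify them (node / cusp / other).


Singular points: {(-3, 3)}; classification: cusp.

Compute partial derivatives:
  f_x = -3*x**2 - 4*x*y - 6*x + y**2 - 18*y + 18.
  f_y = -2*x**2 + 2*x*y - 18*x + 8*y - 42.
Scan x_0 ∈ {−4, ..., 4}. For each x_0, f_y(x_0, y) is a polynomial in y; find its integer roots y ∈ {−4, ..., 4}, then test f_x and f at those candidates.
  x = -4: f_y(-4, y) = -2; no integer root y with |y| ≤ 4.
  x = -3: f_y(-3, y) = 2*y - 6; vanishes at y ∈ {3}. (-3, 3): f_x = 0, f = 0 — SINGULAR.
  x = -2: f_y(-2, y) = 4*y - 14; no integer root y with |y| ≤ 4.
  x = -1: f_y(-1, y) = 6*y - 26; no integer root y with |y| ≤ 4.
  x = 0: f_y(0, y) = 8*y - 42; no integer root y with |y| ≤ 4.
  x = 1: f_y(1, y) = 10*y - 62; no integer root y with |y| ≤ 4.
  x = 2: f_y(2, y) = 12*y - 86; no integer root y with |y| ≤ 4.
  x = 3: f_y(3, y) = 14*y - 114; no integer root y with |y| ≤ 4.
  x = 4: f_y(4, y) = 16*y - 146; no integer root y with |y| ≤ 4.
Only singular point on the grid: (-3, 3).
Classify: substitute x = -3 + u, y = 3 + v and expand: f = -u**3 - 2*u**2*v + u*v**2 + v**2.
No constant or linear terms (consistent with a singular point). Quadratic part: v**2. Cubic part: -u**3 - 2*u**2*v + u*v**2.
The quadratic part v**2 is a perfect square, so there is a single (double) tangent line v = 0, i.e. y = 3. Restricting the cubic part to that line (v = 0) leaves -u**3 ≠ 0, so f is not divisible by v and the branch is v² ≈ u**3 to lowest order — this is a cusp.
Classification: cusp.


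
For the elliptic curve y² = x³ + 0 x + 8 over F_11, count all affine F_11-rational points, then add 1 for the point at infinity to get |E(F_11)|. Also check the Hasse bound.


Affine points = {(1, 3), (1, 8), (2, 4), (2, 7), (5, 1), (5, 10), (6, 2), (6, 9), (8, 5), (8, 6), (9, 0)}; affine count = 11; |E(F_11)| = 12.

Discriminant check: Δ ∝ 4a³ + 27b² = 4·0³ + 27·8² = 4·0 + 27·64 ≡ 1 (mod 11). Nonzero ⇒ E is nonsingular.
For each x ∈ F_11, compute rhs = x³ + 0·x + 8 mod 11, then count y ∈ F_11 with y² ≡ rhs.
  x = 0: rhs = 8, matching y values: none (0 points).
  x = 1: rhs = 9, matching y values: 3, 8 (2 points).
  x = 2: rhs = 5, matching y values: 4, 7 (2 points).
  x = 3: rhs = 2, matching y values: none (0 points).
  x = 4: rhs = 6, matching y values: none (0 points).
  x = 5: rhs = 1, matching y values: 1, 10 (2 points).
  x = 6: rhs = 4, matching y values: 2, 9 (2 points).
  x = 7: rhs = 10, matching y values: none (0 points).
  x = 8: rhs = 3, matching y values: 5, 6 (2 points).
  x = 9: rhs = 0, matching y values: 0 (1 points).
  x = 10: rhs = 7, matching y values: none (0 points).
Total affine count: 11.
Full point count |E(F_11)| = 11 + 1 = 12.
Hasse bound: |12 − (11+1)| = |0| = 0 ≤ 2√11 ≈ 6.6332 ✓.


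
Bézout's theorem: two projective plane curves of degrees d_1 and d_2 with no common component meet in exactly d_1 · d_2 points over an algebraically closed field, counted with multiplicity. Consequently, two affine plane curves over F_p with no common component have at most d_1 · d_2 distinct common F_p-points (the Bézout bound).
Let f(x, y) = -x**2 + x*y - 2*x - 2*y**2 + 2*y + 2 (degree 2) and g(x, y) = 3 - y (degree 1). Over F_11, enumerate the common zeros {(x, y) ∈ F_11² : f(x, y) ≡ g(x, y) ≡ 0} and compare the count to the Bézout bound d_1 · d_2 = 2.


Common zeros: {(4, 3), (8, 3)}; count = 2; Bézout bound = 2.

deg(f) = 2, deg(g) = 1, so Bézout bound = 2.
Scan x ∈ F_11. For each x, list the y ∈ F_11 with f(x, y) ≡ 0 and those with g(x, y) ≡ 0 (mod 11); the common zeros in that column are the intersection.
  x = 0: f ≡ 0 at y ∈ {4, 8}; g ≡ 0 at y ∈ {3}; common: ∅.
  x = 1: f ≡ 0 at y ∈ {1, 6}; g ≡ 0 at y ∈ {3}; common: ∅.
  x = 2: f ≡ 0 at y ∈ {4, 9}; g ≡ 0 at y ∈ {3}; common: ∅.
  x = 3: f ≡ 0 at y ∈ {2, 6}; g ≡ 0 at y ∈ {3}; common: ∅.
  x = 4: f ≡ 0 at y ∈ {0, 3}; g ≡ 0 at y ∈ {3}; common: {3}.
  x = 5: f ≡ 0 at y ∈ {0, 9}; g ≡ 0 at y ∈ {3}; common: ∅.
  x = 6: f ≡ 0 at y ∈ {7, 8}; g ≡ 0 at y ∈ {3}; common: ∅.
  x = 7: f ≡ 0 at y ∈ {5}; g ≡ 0 at y ∈ {3}; common: ∅.
  x = 8: f ≡ 0 at y ∈ {2, 3}; g ≡ 0 at y ∈ {3}; common: {3}.
  x = 9: f ≡ 0 at y ∈ {1, 10}; g ≡ 0 at y ∈ {3}; common: ∅.
  x = 10: f ≡ 0 at y ∈ {7, 10}; g ≡ 0 at y ∈ {3}; common: ∅.
Collecting: common zeros = {(4, 3), (8, 3)}, so the count is 2.
Comparison with the Bézout bound: 2 ≤ 2 = deg(f)·deg(g), as expected for curves with no common component (the bound is attained).


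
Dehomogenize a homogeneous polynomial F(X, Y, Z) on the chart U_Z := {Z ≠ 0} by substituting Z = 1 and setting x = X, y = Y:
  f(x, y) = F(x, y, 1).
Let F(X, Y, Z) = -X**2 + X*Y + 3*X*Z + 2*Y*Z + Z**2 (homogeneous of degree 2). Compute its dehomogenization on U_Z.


f(x, y) = -x**2 + x*y + 3*x + 2*y + 1

On U_Z we set Z = 1. Each monomial c·X^i·Y^j·Z^k in F becomes c·x^i·y^j·1^k = c·x^i·y^j.
Substituting Z = 1: F(X, Y, 1) = -x**2 + x*y + 3*x + 2*y + 1.
Note: deg(f) ≤ deg(F) = 2; strict inequality happens when F is divisible by Z (lost terms).


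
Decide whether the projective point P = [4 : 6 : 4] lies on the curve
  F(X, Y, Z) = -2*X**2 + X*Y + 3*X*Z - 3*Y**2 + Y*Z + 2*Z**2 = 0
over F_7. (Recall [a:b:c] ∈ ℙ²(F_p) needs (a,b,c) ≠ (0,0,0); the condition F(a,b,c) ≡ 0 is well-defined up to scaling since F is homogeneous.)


F(4,6,4) ≡ 2 (mod 7); P is NOT on the curve.

Evaluate F(4, 6, 4) term-by-term (mod 7).
  -2*X**2 ↦ -2·16·1·1 = -32
  X*Y ↦ 1·4·6·1 = 24
  3*X*Z ↦ 3·4·1·4 = 48
  -3*Y**2 ↦ -3·1·36·1 = -108
  Y*Z ↦ 1·1·6·4 = 24
  2*Z**2 ↦ 2·1·1·16 = 32
Sum: F(4, 6, 4) = (-32) + (24) + (48) + (-108) + (24) + (32) = -12.
Reducing mod 7: -12 ≡ 2 (mod 7).
Since F(a, b, c) ≡ 2 ≠ 0 (mod 7), P does NOT lie on the curve.


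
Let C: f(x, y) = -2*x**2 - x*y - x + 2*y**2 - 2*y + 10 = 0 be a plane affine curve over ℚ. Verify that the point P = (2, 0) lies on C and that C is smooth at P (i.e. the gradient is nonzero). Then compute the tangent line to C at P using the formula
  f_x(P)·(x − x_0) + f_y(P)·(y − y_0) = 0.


Tangent line at P: -9*x - 4*y + 18 = 0.

Step 1: f(2, 0) = 0, so P lies on C.
Step 2: partial derivatives
  f_x(x, y) = -4*x - y - 1, f_y(x, y) = -x + 4*y - 2.
  f_x(P) = -9, f_y(P) = -4 (gradient nonzero, so P is smooth).
Step 3: tangent line at P: -9·(x − 2) + -4·(y − 0) = 0.
Expanding: -9*x - 4*y + 18 = 0.


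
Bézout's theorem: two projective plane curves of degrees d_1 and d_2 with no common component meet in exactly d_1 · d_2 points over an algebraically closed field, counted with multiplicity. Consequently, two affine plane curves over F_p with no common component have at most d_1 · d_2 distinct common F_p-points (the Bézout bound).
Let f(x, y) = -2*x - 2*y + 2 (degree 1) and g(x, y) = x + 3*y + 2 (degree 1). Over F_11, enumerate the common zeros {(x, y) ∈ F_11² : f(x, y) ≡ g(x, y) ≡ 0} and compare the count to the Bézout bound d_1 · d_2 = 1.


Common zeros: {(8, 4)}; count = 1; Bézout bound = 1.

deg(f) = 1, deg(g) = 1, so Bézout bound = 1.
Scan x ∈ F_11. For each x, list the y ∈ F_11 with f(x, y) ≡ 0 and those with g(x, y) ≡ 0 (mod 11); the common zeros in that column are the intersection.
  x = 0: f ≡ 0 at y ∈ {1}; g ≡ 0 at y ∈ {3}; common: ∅.
  x = 1: f ≡ 0 at y ∈ {0}; g ≡ 0 at y ∈ {10}; common: ∅.
  x = 2: f ≡ 0 at y ∈ {10}; g ≡ 0 at y ∈ {6}; common: ∅.
  x = 3: f ≡ 0 at y ∈ {9}; g ≡ 0 at y ∈ {2}; common: ∅.
  x = 4: f ≡ 0 at y ∈ {8}; g ≡ 0 at y ∈ {9}; common: ∅.
  x = 5: f ≡ 0 at y ∈ {7}; g ≡ 0 at y ∈ {5}; common: ∅.
  x = 6: f ≡ 0 at y ∈ {6}; g ≡ 0 at y ∈ {1}; common: ∅.
  x = 7: f ≡ 0 at y ∈ {5}; g ≡ 0 at y ∈ {8}; common: ∅.
  x = 8: f ≡ 0 at y ∈ {4}; g ≡ 0 at y ∈ {4}; common: {4}.
  x = 9: f ≡ 0 at y ∈ {3}; g ≡ 0 at y ∈ {0}; common: ∅.
  x = 10: f ≡ 0 at y ∈ {2}; g ≡ 0 at y ∈ {7}; common: ∅.
Collecting: common zeros = {(8, 4)}, so the count is 1.
Comparison with the Bézout bound: 1 ≤ 1 = deg(f)·deg(g), as expected for curves with no common component (the bound is attained).


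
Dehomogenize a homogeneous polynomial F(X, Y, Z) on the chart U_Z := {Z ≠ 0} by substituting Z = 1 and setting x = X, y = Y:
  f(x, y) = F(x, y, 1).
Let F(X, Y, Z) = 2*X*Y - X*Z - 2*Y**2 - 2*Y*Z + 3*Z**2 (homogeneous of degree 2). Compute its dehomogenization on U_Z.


f(x, y) = 2*x*y - x - 2*y**2 - 2*y + 3

On U_Z we set Z = 1. Each monomial c·X^i·Y^j·Z^k in F becomes c·x^i·y^j·1^k = c·x^i·y^j.
Substituting Z = 1: F(X, Y, 1) = 2*x*y - x - 2*y**2 - 2*y + 3.
Note: deg(f) ≤ deg(F) = 2; strict inequality happens when F is divisible by Z (lost terms).


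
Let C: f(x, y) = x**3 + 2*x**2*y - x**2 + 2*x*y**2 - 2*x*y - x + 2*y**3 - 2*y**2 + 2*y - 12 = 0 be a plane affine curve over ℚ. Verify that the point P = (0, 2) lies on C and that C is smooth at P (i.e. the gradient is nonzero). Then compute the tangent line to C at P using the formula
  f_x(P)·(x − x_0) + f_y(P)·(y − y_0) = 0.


Tangent line at P: 3*x + 18*y - 36 = 0.

Step 1: f(0, 2) = 0, so P lies on C.
Step 2: partial derivatives
  f_x(x, y) = 3*x**2 + 4*x*y - 2*x + 2*y**2 - 2*y - 1, f_y(x, y) = 2*x**2 + 4*x*y - 2*x + 6*y**2 - 4*y + 2.
  f_x(P) = 3, f_y(P) = 18 (gradient nonzero, so P is smooth).
Step 3: tangent line at P: 3·(x − 0) + 18·(y − 2) = 0.
Expanding: 3*x + 18*y - 36 = 0.


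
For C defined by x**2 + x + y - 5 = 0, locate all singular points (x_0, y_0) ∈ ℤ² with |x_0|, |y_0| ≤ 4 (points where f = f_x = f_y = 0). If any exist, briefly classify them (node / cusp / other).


No singular points in the scanned grid; C is smooth there.

Compute partial derivatives:
  f_x = 2*x + 1.
  f_y = 1.
f_y = 1 is a nonzero constant, so f_y never vanishes: no point (x, y) can satisfy f = f_x = f_y = 0. In particular no (x, y) ∈ {−4, ..., 4}² is singular; the curve is smooth.


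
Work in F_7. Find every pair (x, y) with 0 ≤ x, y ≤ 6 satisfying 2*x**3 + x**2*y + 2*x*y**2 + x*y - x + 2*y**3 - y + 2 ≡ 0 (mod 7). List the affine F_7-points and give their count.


Affine F_7-points: {(0, 4), (1, 5), (4, 0), (5, 4), (6, 1), (6, 2), (6, 5)}; count = 7.

For each of the 49 pairs (x, y) ∈ F_7², evaluate f(x, y) mod 7. Record the zeros.
  x = 0: [0↦2, 1↦3, 2↦2, 3↦4, 4↦0, 5↦2, 6↦1]  zeros at y ∈ {4}
  x = 1: [0↦3, 1↦1, 2↦1, 3↦1, 4↦6, 5↦0, 6↦2]  zeros at y ∈ {5}
  x = 2: [0↦2, 1↦6, 2↦2, 3↦2, 4↦4, 5↦6, 6↦6]  zeros at y ∈ ∅
  x = 3: [0↦4, 1↦2, 2↦3, 3↦5, 4↦6, 5↦4, 6↦4]  zeros at y ∈ ∅
  x = 4: [0↦0, 1↦1, 2↦2, 3↦1, 4↦3, 5↦6, 6↦1]  zeros at y ∈ {0}
  x = 5: [0↦2, 1↦1, 2↦4, 3↦2, 4↦0, 5↦3, 6↦2]  zeros at y ∈ {4}
  x = 6: [0↦1, 1↦0, 2↦0, 3↦6, 4↦2, 5↦0, 6↦5]  zeros at y ∈ {1, 2, 5}
Collecting zeros: affine points = {(0, 4), (1, 5), (4, 0), (5, 4), (6, 1), (6, 2), (6, 5)}.
Total count |C(F_7)_aff| = 7.


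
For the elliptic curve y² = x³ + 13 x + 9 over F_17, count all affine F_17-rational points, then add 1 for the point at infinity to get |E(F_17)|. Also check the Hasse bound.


Affine points = {(0, 3), (0, 14), (2, 3), (2, 14), (7, 1), (7, 16), (8, 8), (8, 9), (10, 0), (11, 2), (11, 15), (15, 3), (15, 14)}; affine count = 13; |E(F_17)| = 14.

Discriminant check: Δ ∝ 4a³ + 27b² = 4·13³ + 27·9² = 4·2197 + 27·81 ≡ 10 (mod 17). Nonzero ⇒ E is nonsingular.
For each x ∈ F_17, compute rhs = x³ + 13·x + 9 mod 17, then count y ∈ F_17 with y² ≡ rhs.
  x = 0: rhs = 9, matching y values: 3, 14 (2 points).
  x = 1: rhs = 6, matching y values: none (0 points).
  x = 2: rhs = 9, matching y values: 3, 14 (2 points).
  x = 3: rhs = 7, matching y values: none (0 points).
  x = 4: rhs = 6, matching y values: none (0 points).
  x = 5: rhs = 12, matching y values: none (0 points).
  x = 6: rhs = 14, matching y values: none (0 points).
  x = 7: rhs = 1, matching y values: 1, 16 (2 points).
  x = 8: rhs = 13, matching y values: 8, 9 (2 points).
  x = 9: rhs = 5, matching y values: none (0 points).
  x = 10: rhs = 0, matching y values: 0 (1 points).
  x = 11: rhs = 4, matching y values: 2, 15 (2 points).
  x = 12: rhs = 6, matching y values: none (0 points).
  x = 13: rhs = 12, matching y values: none (0 points).
  x = 14: rhs = 11, matching y values: none (0 points).
  x = 15: rhs = 9, matching y values: 3, 14 (2 points).
  x = 16: rhs = 12, matching y values: none (0 points).
Total affine count: 13.
Full point count |E(F_17)| = 13 + 1 = 14.
Hasse bound: |14 − (17+1)| = |-4| = 4 ≤ 2√17 ≈ 8.2462 ✓.


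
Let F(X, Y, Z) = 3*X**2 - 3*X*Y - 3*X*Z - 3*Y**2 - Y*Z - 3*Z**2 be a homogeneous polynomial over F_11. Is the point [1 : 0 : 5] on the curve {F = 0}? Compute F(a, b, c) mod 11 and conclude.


F(1,0,5) ≡ 1 (mod 11); P is NOT on the curve.

Evaluate F(1, 0, 5) term-by-term (mod 11).
  3*X**2 ↦ 3·1·1·1 = 3
  -3*X*Y ↦ -3·1·0·1 = 0
  -3*X*Z ↦ -3·1·1·5 = -15
  -3*Y**2 ↦ -3·1·0·1 = 0
  -Y*Z ↦ -1·1·0·5 = 0
  -3*Z**2 ↦ -3·1·1·25 = -75
Sum: F(1, 0, 5) = (3) + (0) + (-15) + (0) + (0) + (-75) = -87.
Reducing mod 11: -87 ≡ 1 (mod 11).
Since F(a, b, c) ≡ 1 ≠ 0 (mod 11), P does NOT lie on the curve.


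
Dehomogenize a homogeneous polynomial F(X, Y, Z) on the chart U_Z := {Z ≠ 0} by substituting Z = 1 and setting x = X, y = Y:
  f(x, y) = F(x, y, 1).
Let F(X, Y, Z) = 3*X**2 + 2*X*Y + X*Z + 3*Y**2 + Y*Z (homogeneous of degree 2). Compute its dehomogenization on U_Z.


f(x, y) = 3*x**2 + 2*x*y + x + 3*y**2 + y

On U_Z we set Z = 1. Each monomial c·X^i·Y^j·Z^k in F becomes c·x^i·y^j·1^k = c·x^i·y^j.
Substituting Z = 1: F(X, Y, 1) = 3*x**2 + 2*x*y + x + 3*y**2 + y.
Note: deg(f) ≤ deg(F) = 2; strict inequality happens when F is divisible by Z (lost terms).


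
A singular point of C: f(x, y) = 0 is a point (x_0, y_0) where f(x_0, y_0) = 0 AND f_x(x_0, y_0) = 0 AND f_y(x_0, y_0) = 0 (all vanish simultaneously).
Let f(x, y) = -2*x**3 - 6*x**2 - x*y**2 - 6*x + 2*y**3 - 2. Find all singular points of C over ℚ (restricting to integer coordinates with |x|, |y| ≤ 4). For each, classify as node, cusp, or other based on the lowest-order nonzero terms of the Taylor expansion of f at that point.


Singular points: {(-1, 0)}; classification: cusp.

Compute partial derivatives:
  f_x = -6*x**2 - 12*x - y**2 - 6.
  f_y = -2*x*y + 6*y**2.
Scan x_0 ∈ {−4, ..., 4}. For each x_0, f_y(x_0, y) is a polynomial in y; find its integer roots y ∈ {−4, ..., 4}, then test f_x and f at those candidates.
  x = -4: f_y(-4, y) = 6*y**2 + 8*y; vanishes at y ∈ {0}. (-4, 0): f_x = -54 ≠ 0.
  x = -3: f_y(-3, y) = 6*y**2 + 6*y; vanishes at y ∈ {-1, 0}. (-3, -1): f_x = -25 ≠ 0; (-3, 0): f_x = -24 ≠ 0.
  x = -2: f_y(-2, y) = 6*y**2 + 4*y; vanishes at y ∈ {0}. (-2, 0): f_x = -6 ≠ 0.
  x = -1: f_y(-1, y) = 6*y**2 + 2*y; vanishes at y ∈ {0}. (-1, 0): f_x = 0, f = 0 — SINGULAR.
  x = 0: f_y(0, y) = 6*y**2; vanishes at y ∈ {0}. (0, 0): f_x = -6 ≠ 0.
  x = 1: f_y(1, y) = 6*y**2 - 2*y; vanishes at y ∈ {0}. (1, 0): f_x = -24 ≠ 0.
  x = 2: f_y(2, y) = 6*y**2 - 4*y; vanishes at y ∈ {0}. (2, 0): f_x = -54 ≠ 0.
  x = 3: f_y(3, y) = 6*y**2 - 6*y; vanishes at y ∈ {0, 1}. (3, 0): f_x = -96 ≠ 0; (3, 1): f_x = -97 ≠ 0.
  x = 4: f_y(4, y) = 6*y**2 - 8*y; vanishes at y ∈ {0}. (4, 0): f_x = -150 ≠ 0.
Only singular point on the grid: (-1, 0).
Classify: substitute x = -1 + u, y = 0 + v and expand: f = -2*u**3 - u*v**2 + 2*v**3 + v**2.
No constant or linear terms (consistent with a singular point). Quadratic part: v**2. Cubic part: -2*u**3 - u*v**2 + 2*v**3.
The quadratic part v**2 is a perfect square, so there is a single (double) tangent line v = 0, i.e. y = 0. Restricting the cubic part to that line (v = 0) leaves -2*u**3 ≠ 0, so f is not divisible by v and the branch is v² ≈ 2*u**3 to lowest order — this is a cusp.
Classification: cusp.


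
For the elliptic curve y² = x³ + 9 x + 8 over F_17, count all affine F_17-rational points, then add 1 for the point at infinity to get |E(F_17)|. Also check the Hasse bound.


Affine points = {(0, 5), (0, 12), (1, 1), (1, 16), (2, 0), (5, 5), (5, 12), (9, 6), (9, 11), (12, 5), (12, 12), (15, 4), (15, 13), (16, 7), (16, 10)}; affine count = 15; |E(F_17)| = 16.

Discriminant check: Δ ∝ 4a³ + 27b² = 4·9³ + 27·8² = 4·729 + 27·64 ≡ 3 (mod 17). Nonzero ⇒ E is nonsingular.
For each x ∈ F_17, compute rhs = x³ + 9·x + 8 mod 17, then count y ∈ F_17 with y² ≡ rhs.
  x = 0: rhs = 8, matching y values: 5, 12 (2 points).
  x = 1: rhs = 1, matching y values: 1, 16 (2 points).
  x = 2: rhs = 0, matching y values: 0 (1 points).
  x = 3: rhs = 11, matching y values: none (0 points).
  x = 4: rhs = 6, matching y values: none (0 points).
  x = 5: rhs = 8, matching y values: 5, 12 (2 points).
  x = 6: rhs = 6, matching y values: none (0 points).
  x = 7: rhs = 6, matching y values: none (0 points).
  x = 8: rhs = 14, matching y values: none (0 points).
  x = 9: rhs = 2, matching y values: 6, 11 (2 points).
  x = 10: rhs = 10, matching y values: none (0 points).
  x = 11: rhs = 10, matching y values: none (0 points).
  x = 12: rhs = 8, matching y values: 5, 12 (2 points).
  x = 13: rhs = 10, matching y values: none (0 points).
  x = 14: rhs = 5, matching y values: none (0 points).
  x = 15: rhs = 16, matching y values: 4, 13 (2 points).
  x = 16: rhs = 15, matching y values: 7, 10 (2 points).
Total affine count: 15.
Full point count |E(F_17)| = 15 + 1 = 16.
Hasse bound: |16 − (17+1)| = |-2| = 2 ≤ 2√17 ≈ 8.2462 ✓.


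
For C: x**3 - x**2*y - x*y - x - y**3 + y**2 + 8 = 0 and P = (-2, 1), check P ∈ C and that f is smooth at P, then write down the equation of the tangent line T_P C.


Tangent line at P: 14*x - 3*y + 31 = 0.

Step 1: f(-2, 1) = 0, so P lies on C.
Step 2: partial derivatives
  f_x(x, y) = 3*x**2 - 2*x*y - y - 1, f_y(x, y) = -x**2 - x - 3*y**2 + 2*y.
  f_x(P) = 14, f_y(P) = -3 (gradient nonzero, so P is smooth).
Step 3: tangent line at P: 14·(x − -2) + -3·(y − 1) = 0.
Expanding: 14*x - 3*y + 31 = 0.


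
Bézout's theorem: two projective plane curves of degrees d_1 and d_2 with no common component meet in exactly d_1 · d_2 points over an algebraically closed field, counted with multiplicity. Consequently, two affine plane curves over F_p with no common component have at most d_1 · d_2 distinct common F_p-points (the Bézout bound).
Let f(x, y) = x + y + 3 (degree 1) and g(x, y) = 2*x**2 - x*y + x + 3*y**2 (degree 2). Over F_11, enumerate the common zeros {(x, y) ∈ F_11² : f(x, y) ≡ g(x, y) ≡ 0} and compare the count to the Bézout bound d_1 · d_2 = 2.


Common zeros: {(1, 7), (10, 9)}; count = 2; Bézout bound = 2.

deg(f) = 1, deg(g) = 2, so Bézout bound = 2.
Scan x ∈ F_11. For each x, list the y ∈ F_11 with f(x, y) ≡ 0 and those with g(x, y) ≡ 0 (mod 11); the common zeros in that column are the intersection.
  x = 0: f ≡ 0 at y ∈ {8}; g ≡ 0 at y ∈ {0}; common: ∅.
  x = 1: f ≡ 0 at y ∈ {7}; g ≡ 0 at y ∈ {7, 8}; common: {7}.
  x = 2: f ≡ 0 at y ∈ {6}; g ≡ 0 at y ∈ {1, 7}; common: ∅.
  x = 3: f ≡ 0 at y ∈ {5}; g ≡ 0 at y ∈ ∅; common: ∅.
  x = 4: f ≡ 0 at y ∈ {4}; g ≡ 0 at y ∈ ∅; common: ∅.
  x = 5: f ≡ 0 at y ∈ {3}; g ≡ 0 at y ∈ {0, 9}; common: ∅.
  x = 6: f ≡ 0 at y ∈ {2}; g ≡ 0 at y ∈ ∅; common: ∅.
  x = 7: f ≡ 0 at y ∈ {1}; g ≡ 0 at y ∈ ∅; common: ∅.
  x = 8: f ≡ 0 at y ∈ {0}; g ≡ 0 at y ∈ {2, 8}; common: ∅.
  x = 9: f ≡ 0 at y ∈ {10}; g ≡ 0 at y ∈ {1, 2}; common: ∅.
  x = 10: f ≡ 0 at y ∈ {9}; g ≡ 0 at y ∈ {9}; common: {9}.
Collecting: common zeros = {(1, 7), (10, 9)}, so the count is 2.
Comparison with the Bézout bound: 2 ≤ 2 = deg(f)·deg(g), as expected for curves with no common component (the bound is attained).
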